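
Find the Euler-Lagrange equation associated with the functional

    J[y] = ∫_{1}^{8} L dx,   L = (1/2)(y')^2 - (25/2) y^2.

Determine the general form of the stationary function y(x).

The Lagrangian is L = (1/2)(y')^2 - (25/2) y^2.
∂L/∂y = -25y.
∂L/∂y' = y'.
The Euler-Lagrange equation d/dx(∂L/∂y') − ∂L/∂y = 0 becomes:
    y'' + 25 y = 0
General solution: y(x) = A sin(5x) + B cos(5x), where A and B are arbitrary constants fixed by the endpoint conditions.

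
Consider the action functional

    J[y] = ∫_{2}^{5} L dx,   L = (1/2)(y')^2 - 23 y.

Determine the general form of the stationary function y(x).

The Lagrangian is L = (1/2)(y')^2 - 23 y.
∂L/∂y = -23.
∂L/∂y' = y'.
The Euler-Lagrange equation d/dx(∂L/∂y') − ∂L/∂y = 0 becomes:
    y'' + 23 = 0
General solution: y(x) = -(23/2) x^2 + A x + B, where A and B are arbitrary constants fixed by the endpoint conditions.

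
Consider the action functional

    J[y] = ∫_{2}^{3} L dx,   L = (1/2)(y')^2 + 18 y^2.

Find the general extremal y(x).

The Lagrangian is L = (1/2)(y')^2 + 18 y^2.
∂L/∂y = 36y.
∂L/∂y' = y'.
The Euler-Lagrange equation d/dx(∂L/∂y') − ∂L/∂y = 0 becomes:
    y'' - 36 y = 0
General solution: y(x) = A e^(6x) + B e^(-6x), where A and B are arbitrary constants fixed by the endpoint conditions.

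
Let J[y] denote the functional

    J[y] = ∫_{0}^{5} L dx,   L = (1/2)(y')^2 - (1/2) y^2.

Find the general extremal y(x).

The Lagrangian is L = (1/2)(y')^2 - (1/2) y^2.
∂L/∂y = -y.
∂L/∂y' = y'.
The Euler-Lagrange equation d/dx(∂L/∂y') − ∂L/∂y = 0 becomes:
    y'' + y = 0
General solution: y(x) = A sin(x) + B cos(x), where A and B are arbitrary constants fixed by the endpoint conditions.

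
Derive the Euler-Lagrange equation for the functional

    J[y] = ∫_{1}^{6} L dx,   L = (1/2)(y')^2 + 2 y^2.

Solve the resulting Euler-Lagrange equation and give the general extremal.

The Lagrangian is L = (1/2)(y')^2 + 2 y^2.
∂L/∂y = 4y.
∂L/∂y' = y'.
The Euler-Lagrange equation d/dx(∂L/∂y') − ∂L/∂y = 0 becomes:
    y'' - 4 y = 0
General solution: y(x) = A e^(2x) + B e^(-2x), where A and B are arbitrary constants fixed by the endpoint conditions.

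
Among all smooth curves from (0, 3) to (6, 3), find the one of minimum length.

Arc-length functional: J[y] = ∫ sqrt(1 + (y')^2) dx.
Lagrangian L = sqrt(1 + (y')^2) has no explicit y dependence, so ∂L/∂y = 0 and the Euler-Lagrange equation gives
    d/dx( y' / sqrt(1 + (y')^2) ) = 0  ⇒  y' / sqrt(1 + (y')^2) = const.
Hence y' is constant, so y(x) is affine.
Fitting the endpoints (0, 3) and (6, 3):
    slope m = (3 − 3) / (6 − 0) = 0,
    intercept c = 3 − m·0 = 3.
Extremal: y(x) = 3.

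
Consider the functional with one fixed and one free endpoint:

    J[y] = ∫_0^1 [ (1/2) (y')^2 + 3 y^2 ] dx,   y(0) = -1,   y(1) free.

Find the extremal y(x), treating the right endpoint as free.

The Lagrangian L = (1/2) (y')^2 + 3 y^2 gives
    ∂L/∂y = 6 y,   ∂L/∂y' = y'.
Euler-Lagrange: y'' − 6 y = 0.
With k = sqrt(6), the general solution is
    y(x) = A cosh(sqrt(6) x) + B sinh(sqrt(6) x).
Fixed left endpoint y(0) = -1 ⇒ A = -1.
The right endpoint x = 1 is free, so the natural (transversality) condition is ∂L/∂y' |_{x=1} = 0, i.e. y'(1) = 0.
Compute y'(x) = A k sinh(k x) + B k cosh(k x), so
    y'(1) = A k sinh(k·1) + B k cosh(k·1) = 0
    ⇒ B = −A tanh(k·1) = tanh(sqrt(6)·1).
Therefore the extremal is
    y(x) = −cosh(sqrt(6) x) + tanh(sqrt(6)·1) sinh(sqrt(6) x).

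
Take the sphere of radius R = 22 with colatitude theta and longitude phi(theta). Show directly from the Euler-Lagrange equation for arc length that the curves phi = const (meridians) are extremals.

On the sphere of radius R = 22 with spherical coordinates (θ, φ), the induced metric is
    ds^2 = 484(dθ^2 + sin^2(θ) dφ^2).
Using θ as the parameter, the arc-length functional becomes
    J[φ] = ∫ 22 sqrt(1 + sin^2(θ) (dφ/dθ)^2) dθ.
So L = 22 sqrt(1 + sin^2(θ) φ'^2). Compute
    ∂L/∂φ = 0  (L has no explicit φ dependence),
    ∂L/∂φ' = 22 sin^2(θ) φ' / sqrt(1 + sin^2(θ) φ'^2).
For the candidate φ(θ) = c (constant), φ' = 0, so ∂L/∂φ' evaluated along the candidate vanishes, and ∂L/∂φ is identically zero. Hence
    d/dθ(∂L/∂φ') − ∂L/∂φ = 0
is satisfied. Therefore meridians φ = const are extremals of arc length — they are geodesics on the sphere.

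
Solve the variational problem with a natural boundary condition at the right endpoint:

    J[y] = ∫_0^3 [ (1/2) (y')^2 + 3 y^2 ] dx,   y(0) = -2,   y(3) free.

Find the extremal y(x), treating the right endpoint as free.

The Lagrangian L = (1/2) (y')^2 + 3 y^2 gives
    ∂L/∂y = 6 y,   ∂L/∂y' = y'.
Euler-Lagrange: y'' − 6 y = 0.
With k = sqrt(6), the general solution is
    y(x) = A cosh(sqrt(6) x) + B sinh(sqrt(6) x).
Fixed left endpoint y(0) = -2 ⇒ A = -2.
The right endpoint x = 3 is free, so the natural (transversality) condition is ∂L/∂y' |_{x=3} = 0, i.e. y'(3) = 0.
Compute y'(x) = A k sinh(k x) + B k cosh(k x), so
    y'(3) = A k sinh(k·3) + B k cosh(k·3) = 0
    ⇒ B = −A tanh(k·3) = 2 tanh(sqrt(6)·3).
Therefore the extremal is
    y(x) = −2 cosh(sqrt(6) x) + 2 tanh(sqrt(6)·3) sinh(sqrt(6) x).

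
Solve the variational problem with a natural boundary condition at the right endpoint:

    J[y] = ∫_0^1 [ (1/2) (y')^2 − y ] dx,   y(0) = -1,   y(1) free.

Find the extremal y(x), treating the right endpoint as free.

The Lagrangian L = (1/2) (y')^2 − y gives
    ∂L/∂y = −1,   ∂L/∂y' = y'.
Euler-Lagrange: d/dx(y') − (−1) = 0, i.e. y'' + 1 = 0, so
    y(x) = −(1/2) x^2 + C1 x + C2.
Fixed left endpoint y(0) = -1 ⇒ C2 = -1.
The right endpoint x = 1 is free, so the natural (transversality) condition is ∂L/∂y' |_{x=1} = 0, i.e. y'(1) = 0.
Compute y'(x) = −1 x + C1, so y'(1) = −1 + C1 = 0 ⇒ C1 = 1.
Therefore the extremal is
    y(x) = −x^2/2 + x − 1.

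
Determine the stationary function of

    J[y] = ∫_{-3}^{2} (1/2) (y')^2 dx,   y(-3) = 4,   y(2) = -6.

The Lagrangian is L = (1/2) (y')^2.
Compute ∂L/∂y = 0, ∂L/∂y' = y'.
The Euler-Lagrange equation d/dx(∂L/∂y') − ∂L/∂y = 0 reduces to
    y'' = 0.
Its general solution is
    y(x) = A x + B,
with A, B fixed by the endpoint conditions.
Applying the endpoint conditions y(-3) = 4 and y(2) = -6: solve A·-3 + B = 4 and A·2 + B = -6. Subtracting gives A(2 − -3) = -6 − 4, so A = -2, and B = 4 − A·-3 = -2. Therefore
    y(x) = -2 x - 2.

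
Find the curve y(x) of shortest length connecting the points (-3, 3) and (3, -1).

Arc-length functional: J[y] = ∫ sqrt(1 + (y')^2) dx.
Lagrangian L = sqrt(1 + (y')^2) has no explicit y dependence, so ∂L/∂y = 0 and the Euler-Lagrange equation gives
    d/dx( y' / sqrt(1 + (y')^2) ) = 0  ⇒  y' / sqrt(1 + (y')^2) = const.
Hence y' is constant, so y(x) is affine.
Fitting the endpoints (-3, 3) and (3, -1):
    slope m = ((-1) − 3) / (3 − (-3)) = -2/3,
    intercept c = 3 − m·(-3) = 1.
Extremal: y(x) = (-2/3) x + 1.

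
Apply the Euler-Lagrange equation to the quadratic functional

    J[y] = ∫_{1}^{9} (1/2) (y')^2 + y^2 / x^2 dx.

The Lagrangian is L = (1/2) (y')^2 + y^2 / x^2.
Compute ∂L/∂y = 2y/x^2, ∂L/∂y' = y'.
The Euler-Lagrange equation d/dx(∂L/∂y') − ∂L/∂y = 0 reduces to
    y'' − 2/x^2 · y = 0  (x > 0).
Its general solution is
    y(x) = A x^2 + B / x,
with A, B fixed by the endpoint conditions.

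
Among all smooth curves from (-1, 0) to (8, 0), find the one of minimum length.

Arc-length functional: J[y] = ∫ sqrt(1 + (y')^2) dx.
Lagrangian L = sqrt(1 + (y')^2) has no explicit y dependence, so ∂L/∂y = 0 and the Euler-Lagrange equation gives
    d/dx( y' / sqrt(1 + (y')^2) ) = 0  ⇒  y' / sqrt(1 + (y')^2) = const.
Hence y' is constant, so y(x) is affine.
Fitting the endpoints (-1, 0) and (8, 0):
    slope m = (0 − 0) / (8 − (-1)) = 0,
    intercept c = 0 − m·(-1) = 0.
Extremal: y(x) = 0.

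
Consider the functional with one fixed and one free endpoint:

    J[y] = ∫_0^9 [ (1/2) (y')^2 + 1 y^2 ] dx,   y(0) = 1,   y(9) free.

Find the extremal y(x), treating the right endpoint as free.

The Lagrangian L = (1/2) (y')^2 + 1 y^2 gives
    ∂L/∂y = 2 y,   ∂L/∂y' = y'.
Euler-Lagrange: y'' − 2 y = 0.
With k = sqrt(2), the general solution is
    y(x) = A cosh(sqrt(2) x) + B sinh(sqrt(2) x).
Fixed left endpoint y(0) = 1 ⇒ A = 1.
The right endpoint x = 9 is free, so the natural (transversality) condition is ∂L/∂y' |_{x=9} = 0, i.e. y'(9) = 0.
Compute y'(x) = A k sinh(k x) + B k cosh(k x), so
    y'(9) = A k sinh(k·9) + B k cosh(k·9) = 0
    ⇒ B = −A tanh(k·9) = − tanh(sqrt(2)·9).
Therefore the extremal is
    y(x) = cosh(sqrt(2) x) − tanh(sqrt(2)·9) sinh(sqrt(2) x).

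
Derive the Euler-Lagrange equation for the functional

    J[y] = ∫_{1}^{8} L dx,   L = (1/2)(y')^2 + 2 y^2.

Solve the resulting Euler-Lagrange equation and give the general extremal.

The Lagrangian is L = (1/2)(y')^2 + 2 y^2.
∂L/∂y = 4y.
∂L/∂y' = y'.
The Euler-Lagrange equation d/dx(∂L/∂y') − ∂L/∂y = 0 becomes:
    y'' - 4 y = 0
General solution: y(x) = A e^(2x) + B e^(-2x), where A and B are arbitrary constants fixed by the endpoint conditions.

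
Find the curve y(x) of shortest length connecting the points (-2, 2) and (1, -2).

Arc-length functional: J[y] = ∫ sqrt(1 + (y')^2) dx.
Lagrangian L = sqrt(1 + (y')^2) has no explicit y dependence, so ∂L/∂y = 0 and the Euler-Lagrange equation gives
    d/dx( y' / sqrt(1 + (y')^2) ) = 0  ⇒  y' / sqrt(1 + (y')^2) = const.
Hence y' is constant, so y(x) is affine.
Fitting the endpoints (-2, 2) and (1, -2):
    slope m = ((-2) − 2) / (1 − (-2)) = -4/3,
    intercept c = 2 − m·(-2) = -2/3.
Extremal: y(x) = (-4/3) x - 2/3.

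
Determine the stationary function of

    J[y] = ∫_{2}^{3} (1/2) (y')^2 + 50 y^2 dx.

The Lagrangian is L = (1/2) (y')^2 + 50 y^2.
Compute ∂L/∂y = 100y, ∂L/∂y' = y'.
The Euler-Lagrange equation d/dx(∂L/∂y') − ∂L/∂y = 0 reduces to
    y'' − 100 y = 0.
Its general solution is
    y(x) = A e^(10x) + B e^(−10x),
with A, B fixed by the endpoint conditions.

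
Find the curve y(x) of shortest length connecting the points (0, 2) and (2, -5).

Arc-length functional: J[y] = ∫ sqrt(1 + (y')^2) dx.
Lagrangian L = sqrt(1 + (y')^2) has no explicit y dependence, so ∂L/∂y = 0 and the Euler-Lagrange equation gives
    d/dx( y' / sqrt(1 + (y')^2) ) = 0  ⇒  y' / sqrt(1 + (y')^2) = const.
Hence y' is constant, so y(x) is affine.
Fitting the endpoints (0, 2) and (2, -5):
    slope m = ((-5) − 2) / (2 − 0) = -7/2,
    intercept c = 2 − m·0 = 2.
Extremal: y(x) = (-7/2) x + 2.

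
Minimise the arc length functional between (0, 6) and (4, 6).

Arc-length functional: J[y] = ∫ sqrt(1 + (y')^2) dx.
Lagrangian L = sqrt(1 + (y')^2) has no explicit y dependence, so ∂L/∂y = 0 and the Euler-Lagrange equation gives
    d/dx( y' / sqrt(1 + (y')^2) ) = 0  ⇒  y' / sqrt(1 + (y')^2) = const.
Hence y' is constant, so y(x) is affine.
Fitting the endpoints (0, 6) and (4, 6):
    slope m = (6 − 6) / (4 − 0) = 0,
    intercept c = 6 − m·0 = 6.
Extremal: y(x) = 6.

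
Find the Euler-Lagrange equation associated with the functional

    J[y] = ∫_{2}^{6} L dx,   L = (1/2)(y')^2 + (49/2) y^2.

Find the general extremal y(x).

The Lagrangian is L = (1/2)(y')^2 + (49/2) y^2.
∂L/∂y = 49y.
∂L/∂y' = y'.
The Euler-Lagrange equation d/dx(∂L/∂y') − ∂L/∂y = 0 becomes:
    y'' - 49 y = 0
General solution: y(x) = A e^(7x) + B e^(-7x), where A and B are arbitrary constants fixed by the endpoint conditions.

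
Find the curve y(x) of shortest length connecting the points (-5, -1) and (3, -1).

Arc-length functional: J[y] = ∫ sqrt(1 + (y')^2) dx.
Lagrangian L = sqrt(1 + (y')^2) has no explicit y dependence, so ∂L/∂y = 0 and the Euler-Lagrange equation gives
    d/dx( y' / sqrt(1 + (y')^2) ) = 0  ⇒  y' / sqrt(1 + (y')^2) = const.
Hence y' is constant, so y(x) is affine.
Fitting the endpoints (-5, -1) and (3, -1):
    slope m = ((-1) − (-1)) / (3 − (-5)) = 0,
    intercept c = (-1) − m·(-5) = -1.
Extremal: y(x) = -1.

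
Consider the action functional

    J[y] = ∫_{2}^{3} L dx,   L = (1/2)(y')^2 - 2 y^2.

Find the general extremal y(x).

The Lagrangian is L = (1/2)(y')^2 - 2 y^2.
∂L/∂y = -4y.
∂L/∂y' = y'.
The Euler-Lagrange equation d/dx(∂L/∂y') − ∂L/∂y = 0 becomes:
    y'' + 4 y = 0
General solution: y(x) = A sin(2x) + B cos(2x), where A and B are arbitrary constants fixed by the endpoint conditions.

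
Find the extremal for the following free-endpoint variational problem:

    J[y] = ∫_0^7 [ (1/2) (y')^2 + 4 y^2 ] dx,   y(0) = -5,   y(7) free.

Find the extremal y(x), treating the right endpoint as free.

The Lagrangian L = (1/2) (y')^2 + 4 y^2 gives
    ∂L/∂y = 8 y,   ∂L/∂y' = y'.
Euler-Lagrange: y'' − 8 y = 0.
With k = sqrt(8), the general solution is
    y(x) = A cosh(sqrt(8) x) + B sinh(sqrt(8) x).
Fixed left endpoint y(0) = -5 ⇒ A = -5.
The right endpoint x = 7 is free, so the natural (transversality) condition is ∂L/∂y' |_{x=7} = 0, i.e. y'(7) = 0.
Compute y'(x) = A k sinh(k x) + B k cosh(k x), so
    y'(7) = A k sinh(k·7) + B k cosh(k·7) = 0
    ⇒ B = −A tanh(k·7) = 5 tanh(sqrt(8)·7).
Therefore the extremal is
    y(x) = −5 cosh(sqrt(8) x) + 5 tanh(sqrt(8)·7) sinh(sqrt(8) x).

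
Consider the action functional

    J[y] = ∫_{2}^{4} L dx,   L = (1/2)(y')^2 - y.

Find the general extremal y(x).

The Lagrangian is L = (1/2)(y')^2 - y.
∂L/∂y = -1.
∂L/∂y' = y'.
The Euler-Lagrange equation d/dx(∂L/∂y') − ∂L/∂y = 0 becomes:
    y'' + 1 = 0
General solution: y(x) = -x^2/2 + A x + B, where A and B are arbitrary constants fixed by the endpoint conditions.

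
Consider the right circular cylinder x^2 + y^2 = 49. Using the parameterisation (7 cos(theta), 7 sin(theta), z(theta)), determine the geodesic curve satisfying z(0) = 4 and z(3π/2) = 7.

Parameterise the cylinder of radius R = 7 as
    r(θ) = (7 cos θ, 7 sin θ, z(θ)).
The arc-length element is
    ds = sqrt(49 + (dz/dθ)^2) dθ,
so the Lagrangian is L = sqrt(49 + z'^2).
L depends on z' only, not on z or θ, so ∂L/∂z = 0 and
    ∂L/∂z' = z' / sqrt(49 + z'^2).
The Euler-Lagrange equation gives
    d/dθ( z' / sqrt(49 + z'^2) ) = 0,
so z' is constant. Integrating once:
    z(θ) = a θ + b,
a helix on the cylinder (a straight line when the cylinder is unrolled). The constants a, b are determined by the endpoint conditions.
With endpoint conditions z(0) = 4 and z(3π/2) = 7: from z(0) = b we get b = 4, and a·3π/2 + 4 = 7 gives a = 2/π, so
    z(θ) = (2/π) θ + 4.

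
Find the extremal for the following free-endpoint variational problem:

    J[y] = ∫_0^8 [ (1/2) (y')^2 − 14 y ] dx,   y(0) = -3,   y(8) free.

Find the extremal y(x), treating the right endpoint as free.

The Lagrangian L = (1/2) (y')^2 − 14 y gives
    ∂L/∂y = −14,   ∂L/∂y' = y'.
Euler-Lagrange: d/dx(y') − (−14) = 0, i.e. y'' + 14 = 0, so
    y(x) = −(14/2) x^2 + C1 x + C2.
Fixed left endpoint y(0) = -3 ⇒ C2 = -3.
The right endpoint x = 8 is free, so the natural (transversality) condition is ∂L/∂y' |_{x=8} = 0, i.e. y'(8) = 0.
Compute y'(x) = −14 x + C1, so y'(8) = −112 + C1 = 0 ⇒ C1 = 112.
Therefore the extremal is
    y(x) = −7 x^2 + 112 x − 3.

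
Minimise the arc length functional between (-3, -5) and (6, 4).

Arc-length functional: J[y] = ∫ sqrt(1 + (y')^2) dx.
Lagrangian L = sqrt(1 + (y')^2) has no explicit y dependence, so ∂L/∂y = 0 and the Euler-Lagrange equation gives
    d/dx( y' / sqrt(1 + (y')^2) ) = 0  ⇒  y' / sqrt(1 + (y')^2) = const.
Hence y' is constant, so y(x) is affine.
Fitting the endpoints (-3, -5) and (6, 4):
    slope m = (4 − (-5)) / (6 − (-3)) = 1,
    intercept c = (-5) − m·(-3) = -2.
Extremal: y(x) = x - 2.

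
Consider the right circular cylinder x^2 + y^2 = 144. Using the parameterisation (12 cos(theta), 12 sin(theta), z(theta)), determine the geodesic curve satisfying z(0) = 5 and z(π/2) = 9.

Parameterise the cylinder of radius R = 12 as
    r(θ) = (12 cos θ, 12 sin θ, z(θ)).
The arc-length element is
    ds = sqrt(144 + (dz/dθ)^2) dθ,
so the Lagrangian is L = sqrt(144 + z'^2).
L depends on z' only, not on z or θ, so ∂L/∂z = 0 and
    ∂L/∂z' = z' / sqrt(144 + z'^2).
The Euler-Lagrange equation gives
    d/dθ( z' / sqrt(144 + z'^2) ) = 0,
so z' is constant. Integrating once:
    z(θ) = a θ + b,
a helix on the cylinder (a straight line when the cylinder is unrolled). The constants a, b are determined by the endpoint conditions.
With endpoint conditions z(0) = 5 and z(π/2) = 9: from z(0) = b we get b = 5, and a·π/2 + 5 = 9 gives a = 8/π, so
    z(θ) = (8/π) θ + 5.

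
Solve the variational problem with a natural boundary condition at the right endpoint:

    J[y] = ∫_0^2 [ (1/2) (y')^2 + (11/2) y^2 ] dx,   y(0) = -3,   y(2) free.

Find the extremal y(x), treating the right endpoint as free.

The Lagrangian L = (1/2) (y')^2 + (11/2) y^2 gives
    ∂L/∂y = 11 y,   ∂L/∂y' = y'.
Euler-Lagrange: y'' − 11 y = 0.
With k = sqrt(11), the general solution is
    y(x) = A cosh(sqrt(11) x) + B sinh(sqrt(11) x).
Fixed left endpoint y(0) = -3 ⇒ A = -3.
The right endpoint x = 2 is free, so the natural (transversality) condition is ∂L/∂y' |_{x=2} = 0, i.e. y'(2) = 0.
Compute y'(x) = A k sinh(k x) + B k cosh(k x), so
    y'(2) = A k sinh(k·2) + B k cosh(k·2) = 0
    ⇒ B = −A tanh(k·2) = 3 tanh(sqrt(11)·2).
Therefore the extremal is
    y(x) = −3 cosh(sqrt(11) x) + 3 tanh(sqrt(11)·2) sinh(sqrt(11) x).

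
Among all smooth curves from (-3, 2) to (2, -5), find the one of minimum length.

Arc-length functional: J[y] = ∫ sqrt(1 + (y')^2) dx.
Lagrangian L = sqrt(1 + (y')^2) has no explicit y dependence, so ∂L/∂y = 0 and the Euler-Lagrange equation gives
    d/dx( y' / sqrt(1 + (y')^2) ) = 0  ⇒  y' / sqrt(1 + (y')^2) = const.
Hence y' is constant, so y(x) is affine.
Fitting the endpoints (-3, 2) and (2, -5):
    slope m = ((-5) − 2) / (2 − (-3)) = -7/5,
    intercept c = 2 − m·(-3) = -11/5.
Extremal: y(x) = (-7/5) x - 11/5.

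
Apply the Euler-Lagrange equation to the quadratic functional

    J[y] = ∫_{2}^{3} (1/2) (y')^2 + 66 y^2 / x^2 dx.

The Lagrangian is L = (1/2) (y')^2 + 66 y^2 / x^2.
Compute ∂L/∂y = 132y/x^2, ∂L/∂y' = y'.
The Euler-Lagrange equation d/dx(∂L/∂y') − ∂L/∂y = 0 reduces to
    y'' − 132/x^2 · y = 0  (x > 0).
Its general solution is
    y(x) = A x^12 + B x^(-11),
with A, B fixed by the endpoint conditions.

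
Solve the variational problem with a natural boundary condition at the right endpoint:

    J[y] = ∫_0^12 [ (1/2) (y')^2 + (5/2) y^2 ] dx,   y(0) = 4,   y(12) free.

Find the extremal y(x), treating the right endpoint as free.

The Lagrangian L = (1/2) (y')^2 + (5/2) y^2 gives
    ∂L/∂y = 5 y,   ∂L/∂y' = y'.
Euler-Lagrange: y'' − 5 y = 0.
With k = sqrt(5), the general solution is
    y(x) = A cosh(sqrt(5) x) + B sinh(sqrt(5) x).
Fixed left endpoint y(0) = 4 ⇒ A = 4.
The right endpoint x = 12 is free, so the natural (transversality) condition is ∂L/∂y' |_{x=12} = 0, i.e. y'(12) = 0.
Compute y'(x) = A k sinh(k x) + B k cosh(k x), so
    y'(12) = A k sinh(k·12) + B k cosh(k·12) = 0
    ⇒ B = −A tanh(k·12) = − 4 tanh(sqrt(5)·12).
Therefore the extremal is
    y(x) = 4 cosh(sqrt(5) x) − 4 tanh(sqrt(5)·12) sinh(sqrt(5) x).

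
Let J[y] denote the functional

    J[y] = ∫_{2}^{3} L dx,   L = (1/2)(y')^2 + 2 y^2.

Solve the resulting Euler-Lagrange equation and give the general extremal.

The Lagrangian is L = (1/2)(y')^2 + 2 y^2.
∂L/∂y = 4y.
∂L/∂y' = y'.
The Euler-Lagrange equation d/dx(∂L/∂y') − ∂L/∂y = 0 becomes:
    y'' - 4 y = 0
General solution: y(x) = A e^(2x) + B e^(-2x), where A and B are arbitrary constants fixed by the endpoint conditions.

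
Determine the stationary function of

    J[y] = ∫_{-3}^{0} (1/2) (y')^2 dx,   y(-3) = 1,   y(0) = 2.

The Lagrangian is L = (1/2) (y')^2.
Compute ∂L/∂y = 0, ∂L/∂y' = y'.
The Euler-Lagrange equation d/dx(∂L/∂y') − ∂L/∂y = 0 reduces to
    y'' = 0.
Its general solution is
    y(x) = A x + B,
with A, B fixed by the endpoint conditions.
Applying the endpoint conditions y(-3) = 1 and y(0) = 2: solve A·-3 + B = 1 and A·0 + B = 2. Subtracting gives A(0 − -3) = 2 − 1, so A = 1/3, and B = 1 − A·-3 = 2. Therefore
    y(x) = (1/3) x + 2.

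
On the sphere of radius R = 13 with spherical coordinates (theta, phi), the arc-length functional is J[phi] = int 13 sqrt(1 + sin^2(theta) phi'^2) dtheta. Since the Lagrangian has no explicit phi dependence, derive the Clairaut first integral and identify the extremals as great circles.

On the sphere of radius R = 13 with spherical coordinates (θ, φ), the induced metric is
    ds^2 = 169(dθ^2 + sin^2(θ) dφ^2).
Parameterise by θ; the arc-length functional is
    J[φ] = ∫ 13 sqrt(1 + sin^2(θ) (dφ/dθ)^2) dθ,
so L = 13 sqrt(1 + sin^2(θ) φ'^2). Compute
    ∂L/∂φ = 0  (L has no explicit φ dependence),
    ∂L/∂φ' = 13 sin^2(θ) φ' / sqrt(1 + sin^2(θ) φ'^2).
Since ∂L/∂φ = 0, the Euler-Lagrange equation
    d/dθ(∂L/∂φ') − ∂L/∂φ = 0
reduces to d/dθ(∂L/∂φ') = 0, i.e. the momentum conjugate to φ is conserved:
    13 sin^2(θ) φ' / sqrt(1 + sin^2(θ) φ'^2) = C.
The overall factor of 13 is constant, so dividing through gives Clairaut's relation sin^2(θ) φ' / sqrt(1 + sin^2(θ) φ'^2) = C' (with C' = C/13). Solving for φ' and integrating gives the great-circle family
    cot(θ) = A cos(φ − φ_0),
i.e. the intersection of the sphere with a plane through the origin. The two constants A and φ_0 (equivalently C and one phase) are fixed by the two endpoint conditions.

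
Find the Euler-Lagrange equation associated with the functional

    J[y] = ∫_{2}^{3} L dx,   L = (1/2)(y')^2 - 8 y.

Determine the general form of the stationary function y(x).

The Lagrangian is L = (1/2)(y')^2 - 8 y.
∂L/∂y = -8.
∂L/∂y' = y'.
The Euler-Lagrange equation d/dx(∂L/∂y') − ∂L/∂y = 0 becomes:
    y'' + 8 = 0
General solution: y(x) = -4 x^2 + A x + B, where A and B are arbitrary constants fixed by the endpoint conditions.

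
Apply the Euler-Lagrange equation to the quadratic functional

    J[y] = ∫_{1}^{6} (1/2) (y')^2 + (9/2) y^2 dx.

The Lagrangian is L = (1/2) (y')^2 + (9/2) y^2.
Compute ∂L/∂y = 9y, ∂L/∂y' = y'.
The Euler-Lagrange equation d/dx(∂L/∂y') − ∂L/∂y = 0 reduces to
    y'' − 9 y = 0.
Its general solution is
    y(x) = A e^(3x) + B e^(−3x),
with A, B fixed by the endpoint conditions.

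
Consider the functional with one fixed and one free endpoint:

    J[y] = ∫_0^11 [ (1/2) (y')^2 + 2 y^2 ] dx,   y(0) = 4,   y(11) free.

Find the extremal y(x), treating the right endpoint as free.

The Lagrangian L = (1/2) (y')^2 + 2 y^2 gives
    ∂L/∂y = 4 y,   ∂L/∂y' = y'.
Euler-Lagrange: y'' − 4 y = 0.
With k = 2, the general solution is
    y(x) = A cosh(2 x) + B sinh(2 x).
Fixed left endpoint y(0) = 4 ⇒ A = 4.
The right endpoint x = 11 is free, so the natural (transversality) condition is ∂L/∂y' |_{x=11} = 0, i.e. y'(11) = 0.
Compute y'(x) = A k sinh(k x) + B k cosh(k x), so
    y'(11) = A k sinh(k·11) + B k cosh(k·11) = 0
    ⇒ B = −A tanh(k·11) = − 4 tanh(2·11).
Therefore the extremal is
    y(x) = 4 cosh(2 x) − 4 tanh(2·11) sinh(2 x).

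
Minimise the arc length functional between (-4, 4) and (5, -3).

Arc-length functional: J[y] = ∫ sqrt(1 + (y')^2) dx.
Lagrangian L = sqrt(1 + (y')^2) has no explicit y dependence, so ∂L/∂y = 0 and the Euler-Lagrange equation gives
    d/dx( y' / sqrt(1 + (y')^2) ) = 0  ⇒  y' / sqrt(1 + (y')^2) = const.
Hence y' is constant, so y(x) is affine.
Fitting the endpoints (-4, 4) and (5, -3):
    slope m = ((-3) − 4) / (5 − (-4)) = -7/9,
    intercept c = 4 − m·(-4) = 8/9.
Extremal: y(x) = (-7/9) x + 8/9.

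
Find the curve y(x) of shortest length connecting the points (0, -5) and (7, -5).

Arc-length functional: J[y] = ∫ sqrt(1 + (y')^2) dx.
Lagrangian L = sqrt(1 + (y')^2) has no explicit y dependence, so ∂L/∂y = 0 and the Euler-Lagrange equation gives
    d/dx( y' / sqrt(1 + (y')^2) ) = 0  ⇒  y' / sqrt(1 + (y')^2) = const.
Hence y' is constant, so y(x) is affine.
Fitting the endpoints (0, -5) and (7, -5):
    slope m = ((-5) − (-5)) / (7 − 0) = 0,
    intercept c = (-5) − m·0 = -5.
Extremal: y(x) = -5.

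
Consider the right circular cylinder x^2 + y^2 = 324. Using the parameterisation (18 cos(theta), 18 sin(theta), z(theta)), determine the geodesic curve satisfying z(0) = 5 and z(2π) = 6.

Parameterise the cylinder of radius R = 18 as
    r(θ) = (18 cos θ, 18 sin θ, z(θ)).
The arc-length element is
    ds = sqrt(324 + (dz/dθ)^2) dθ,
so the Lagrangian is L = sqrt(324 + z'^2).
L depends on z' only, not on z or θ, so ∂L/∂z = 0 and
    ∂L/∂z' = z' / sqrt(324 + z'^2).
The Euler-Lagrange equation gives
    d/dθ( z' / sqrt(324 + z'^2) ) = 0,
so z' is constant. Integrating once:
    z(θ) = a θ + b,
a helix on the cylinder (a straight line when the cylinder is unrolled). The constants a, b are determined by the endpoint conditions.
With endpoint conditions z(0) = 5 and z(2π) = 6: from z(0) = b we get b = 5, and a·2π + 5 = 6 gives a = 1/(2π), so
    z(θ) = (1/(2π)) θ + 5.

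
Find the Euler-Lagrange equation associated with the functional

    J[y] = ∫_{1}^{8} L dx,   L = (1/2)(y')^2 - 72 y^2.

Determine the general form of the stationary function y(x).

The Lagrangian is L = (1/2)(y')^2 - 72 y^2.
∂L/∂y = -144y.
∂L/∂y' = y'.
The Euler-Lagrange equation d/dx(∂L/∂y') − ∂L/∂y = 0 becomes:
    y'' + 144 y = 0
General solution: y(x) = A sin(12x) + B cos(12x), where A and B are arbitrary constants fixed by the endpoint conditions.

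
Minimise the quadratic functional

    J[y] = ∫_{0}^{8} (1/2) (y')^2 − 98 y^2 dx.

The Lagrangian is L = (1/2) (y')^2 − 98 y^2.
Compute ∂L/∂y = -196y, ∂L/∂y' = y'.
The Euler-Lagrange equation d/dx(∂L/∂y') − ∂L/∂y = 0 reduces to
    y'' + 196 y = 0.
Its general solution is
    y(x) = A sin(14x) + B cos(14x),
with A, B fixed by the endpoint conditions.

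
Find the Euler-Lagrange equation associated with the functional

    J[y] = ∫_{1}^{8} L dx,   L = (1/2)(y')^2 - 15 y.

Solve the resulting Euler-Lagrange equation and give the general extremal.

The Lagrangian is L = (1/2)(y')^2 - 15 y.
∂L/∂y = -15.
∂L/∂y' = y'.
The Euler-Lagrange equation d/dx(∂L/∂y') − ∂L/∂y = 0 becomes:
    y'' + 15 = 0
General solution: y(x) = -(15/2) x^2 + A x + B, where A and B are arbitrary constants fixed by the endpoint conditions.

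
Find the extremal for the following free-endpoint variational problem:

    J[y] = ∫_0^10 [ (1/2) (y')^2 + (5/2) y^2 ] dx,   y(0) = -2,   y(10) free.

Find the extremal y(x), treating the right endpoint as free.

The Lagrangian L = (1/2) (y')^2 + (5/2) y^2 gives
    ∂L/∂y = 5 y,   ∂L/∂y' = y'.
Euler-Lagrange: y'' − 5 y = 0.
With k = sqrt(5), the general solution is
    y(x) = A cosh(sqrt(5) x) + B sinh(sqrt(5) x).
Fixed left endpoint y(0) = -2 ⇒ A = -2.
The right endpoint x = 10 is free, so the natural (transversality) condition is ∂L/∂y' |_{x=10} = 0, i.e. y'(10) = 0.
Compute y'(x) = A k sinh(k x) + B k cosh(k x), so
    y'(10) = A k sinh(k·10) + B k cosh(k·10) = 0
    ⇒ B = −A tanh(k·10) = 2 tanh(sqrt(5)·10).
Therefore the extremal is
    y(x) = −2 cosh(sqrt(5) x) + 2 tanh(sqrt(5)·10) sinh(sqrt(5) x).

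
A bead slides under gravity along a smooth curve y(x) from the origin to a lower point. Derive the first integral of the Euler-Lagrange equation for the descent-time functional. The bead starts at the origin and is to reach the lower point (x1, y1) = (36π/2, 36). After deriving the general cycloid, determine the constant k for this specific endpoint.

The Lagrangian L = sqrt((1 + y'^2) / y) has no explicit x dependence, so the Beltrami identity applies:
    L − y' ∂L/∂y' = C.
Compute ∂L/∂y' = y' / sqrt(y (1 + y'^2)).
Substitute:
    sqrt((1 + y'^2)/y) − y'·y' / sqrt(y (1 + y'^2))
    = (1 + y'^2) / sqrt(y (1 + y'^2)) − y'^2 / sqrt(y (1 + y'^2))
    = 1 / sqrt(y (1 + y'^2)) = C.
Squaring and rearranging gives the first integral
    y (1 + y'^2) = 1/C^2 =: k   (constant).
Solving this first-order ODE by the substitution
    y = (k/2)(1 − cos θ)
yields the cycloid parameterisation
    x(θ) = (k/2)(θ − sin θ),   y(θ) = (k/2)(1 − cos θ).
The constant k is fixed by the endpoint condition.
Now fit the given lower endpoint (x1, y1) = (36π/2, 36). At the bottom of the first arch (θ = π), the parametric equations give
    y(π) = (k/2)(1 − cos π) = k,
    x(π) = (k/2)(π − sin π) = kπ/2.
Matching y(π) = 36 gives k = 36, consistent with x(π) = 36π/2. Therefore the specific cycloid is
    x(θ) = (36/2)(θ − sin θ),   y(θ) = (36/2)(1 − cos θ).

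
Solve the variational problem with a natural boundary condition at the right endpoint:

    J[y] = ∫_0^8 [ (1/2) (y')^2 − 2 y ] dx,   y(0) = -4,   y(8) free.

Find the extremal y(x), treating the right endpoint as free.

The Lagrangian L = (1/2) (y')^2 − 2 y gives
    ∂L/∂y = −2,   ∂L/∂y' = y'.
Euler-Lagrange: d/dx(y') − (−2) = 0, i.e. y'' + 2 = 0, so
    y(x) = −(2/2) x^2 + C1 x + C2.
Fixed left endpoint y(0) = -4 ⇒ C2 = -4.
The right endpoint x = 8 is free, so the natural (transversality) condition is ∂L/∂y' |_{x=8} = 0, i.e. y'(8) = 0.
Compute y'(x) = −2 x + C1, so y'(8) = −16 + C1 = 0 ⇒ C1 = 16.
Therefore the extremal is
    y(x) = −x^2 + 16 x − 4.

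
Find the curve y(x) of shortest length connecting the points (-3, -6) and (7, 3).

Arc-length functional: J[y] = ∫ sqrt(1 + (y')^2) dx.
Lagrangian L = sqrt(1 + (y')^2) has no explicit y dependence, so ∂L/∂y = 0 and the Euler-Lagrange equation gives
    d/dx( y' / sqrt(1 + (y')^2) ) = 0  ⇒  y' / sqrt(1 + (y')^2) = const.
Hence y' is constant, so y(x) is affine.
Fitting the endpoints (-3, -6) and (7, 3):
    slope m = (3 − (-6)) / (7 − (-3)) = 9/10,
    intercept c = (-6) − m·(-3) = -33/10.
Extremal: y(x) = (9/10) x - 33/10.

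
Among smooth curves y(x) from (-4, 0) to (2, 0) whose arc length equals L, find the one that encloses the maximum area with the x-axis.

Set up the augmented Lagrangian using a multiplier λ for the length constraint:
    F(y, y') = y − λ sqrt(1 + y'^2).
F has no explicit x dependence, so the Beltrami identity yields a first integral
    F − y' ∂F/∂y' = C.
Compute ∂F/∂y' = −λ y' / sqrt(1 + y'^2). Then
    y − λ sqrt(1 + y'^2) + λ y'^2 / sqrt(1 + y'^2) = C
    ⇒  y − λ / sqrt(1 + y'^2) = C.
Solving for y' and integrating gives
    (x − a)^2 + (y − b)^2 = λ^2,
a circular arc of radius λ. The constants a, b are determined by the endpoint conditions y(-4) = y(2) = 0, and λ is fixed implicitly by the length constraint
    ∫_{-4}^{2} sqrt(1 + y'^2) dx = L.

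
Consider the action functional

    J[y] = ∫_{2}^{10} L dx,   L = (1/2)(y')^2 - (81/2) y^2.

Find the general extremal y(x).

The Lagrangian is L = (1/2)(y')^2 - (81/2) y^2.
∂L/∂y = -81y.
∂L/∂y' = y'.
The Euler-Lagrange equation d/dx(∂L/∂y') − ∂L/∂y = 0 becomes:
    y'' + 81 y = 0
General solution: y(x) = A sin(9x) + B cos(9x), where A and B are arbitrary constants fixed by the endpoint conditions.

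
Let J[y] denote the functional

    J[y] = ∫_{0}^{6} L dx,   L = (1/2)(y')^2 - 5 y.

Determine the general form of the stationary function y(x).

The Lagrangian is L = (1/2)(y')^2 - 5 y.
∂L/∂y = -5.
∂L/∂y' = y'.
The Euler-Lagrange equation d/dx(∂L/∂y') − ∂L/∂y = 0 becomes:
    y'' + 5 = 0
General solution: y(x) = -(5/2) x^2 + A x + B, where A and B are arbitrary constants fixed by the endpoint conditions.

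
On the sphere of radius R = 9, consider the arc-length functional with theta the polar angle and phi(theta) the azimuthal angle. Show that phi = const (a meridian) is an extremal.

On the sphere of radius R = 9 with spherical coordinates (θ, φ), the induced metric is
    ds^2 = 81(dθ^2 + sin^2(θ) dφ^2).
Using θ as the parameter, the arc-length functional becomes
    J[φ] = ∫ 9 sqrt(1 + sin^2(θ) (dφ/dθ)^2) dθ.
So L = 9 sqrt(1 + sin^2(θ) φ'^2). Compute
    ∂L/∂φ = 0  (L has no explicit φ dependence),
    ∂L/∂φ' = 9 sin^2(θ) φ' / sqrt(1 + sin^2(θ) φ'^2).
For the candidate φ(θ) = c (constant), φ' = 0, so ∂L/∂φ' evaluated along the candidate vanishes, and ∂L/∂φ is identically zero. Hence
    d/dθ(∂L/∂φ') − ∂L/∂φ = 0
is satisfied. Therefore meridians φ = const are extremals of arc length — they are geodesics on the sphere.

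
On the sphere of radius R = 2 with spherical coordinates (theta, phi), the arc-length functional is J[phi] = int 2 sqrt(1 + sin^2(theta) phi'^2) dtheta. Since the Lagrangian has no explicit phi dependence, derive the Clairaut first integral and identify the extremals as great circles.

On the sphere of radius R = 2 with spherical coordinates (θ, φ), the induced metric is
    ds^2 = 4(dθ^2 + sin^2(θ) dφ^2).
Parameterise by θ; the arc-length functional is
    J[φ] = ∫ 2 sqrt(1 + sin^2(θ) (dφ/dθ)^2) dθ,
so L = 2 sqrt(1 + sin^2(θ) φ'^2). Compute
    ∂L/∂φ = 0  (L has no explicit φ dependence),
    ∂L/∂φ' = 2 sin^2(θ) φ' / sqrt(1 + sin^2(θ) φ'^2).
Since ∂L/∂φ = 0, the Euler-Lagrange equation
    d/dθ(∂L/∂φ') − ∂L/∂φ = 0
reduces to d/dθ(∂L/∂φ') = 0, i.e. the momentum conjugate to φ is conserved:
    2 sin^2(θ) φ' / sqrt(1 + sin^2(θ) φ'^2) = C.
The overall factor of 2 is constant, so dividing through gives Clairaut's relation sin^2(θ) φ' / sqrt(1 + sin^2(θ) φ'^2) = C' (with C' = C/2). Solving for φ' and integrating gives the great-circle family
    cot(θ) = A cos(φ − φ_0),
i.e. the intersection of the sphere with a plane through the origin. The two constants A and φ_0 (equivalently C and one phase) are fixed by the two endpoint conditions.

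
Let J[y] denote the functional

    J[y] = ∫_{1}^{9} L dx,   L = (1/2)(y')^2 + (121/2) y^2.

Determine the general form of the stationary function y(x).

The Lagrangian is L = (1/2)(y')^2 + (121/2) y^2.
∂L/∂y = 121y.
∂L/∂y' = y'.
The Euler-Lagrange equation d/dx(∂L/∂y') − ∂L/∂y = 0 becomes:
    y'' - 121 y = 0
General solution: y(x) = A e^(11x) + B e^(-11x), where A and B are arbitrary constants fixed by the endpoint conditions.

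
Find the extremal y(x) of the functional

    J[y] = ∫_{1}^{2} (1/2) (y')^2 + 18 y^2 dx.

The Lagrangian is L = (1/2) (y')^2 + 18 y^2.
Compute ∂L/∂y = 36y, ∂L/∂y' = y'.
The Euler-Lagrange equation d/dx(∂L/∂y') − ∂L/∂y = 0 reduces to
    y'' − 36 y = 0.
Its general solution is
    y(x) = A e^(6x) + B e^(−6x),
with A, B fixed by the endpoint conditions.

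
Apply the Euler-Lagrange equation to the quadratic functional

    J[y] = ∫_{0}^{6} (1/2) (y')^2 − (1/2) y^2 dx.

The Lagrangian is L = (1/2) (y')^2 − (1/2) y^2.
Compute ∂L/∂y = -y, ∂L/∂y' = y'.
The Euler-Lagrange equation d/dx(∂L/∂y') − ∂L/∂y = 0 reduces to
    y'' + y = 0.
Its general solution is
    y(x) = A sin(x) + B cos(x),
with A, B fixed by the endpoint conditions.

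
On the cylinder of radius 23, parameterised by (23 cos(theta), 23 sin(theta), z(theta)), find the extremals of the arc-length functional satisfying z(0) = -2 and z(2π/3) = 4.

Parameterise the cylinder of radius R = 23 as
    r(θ) = (23 cos θ, 23 sin θ, z(θ)).
The arc-length element is
    ds = sqrt(529 + (dz/dθ)^2) dθ,
so the Lagrangian is L = sqrt(529 + z'^2).
L depends on z' only, not on z or θ, so ∂L/∂z = 0 and
    ∂L/∂z' = z' / sqrt(529 + z'^2).
The Euler-Lagrange equation gives
    d/dθ( z' / sqrt(529 + z'^2) ) = 0,
so z' is constant. Integrating once:
    z(θ) = a θ + b,
a helix on the cylinder (a straight line when the cylinder is unrolled). The constants a, b are determined by the endpoint conditions.
With endpoint conditions z(0) = -2 and z(2π/3) = 4: from z(0) = b we get b = -2, and a·2π/3 + -2 = 4 gives a = 9/π, so
    z(θ) = (9/π) θ − 2.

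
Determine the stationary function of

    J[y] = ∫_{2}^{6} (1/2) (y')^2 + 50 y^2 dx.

The Lagrangian is L = (1/2) (y')^2 + 50 y^2.
Compute ∂L/∂y = 100y, ∂L/∂y' = y'.
The Euler-Lagrange equation d/dx(∂L/∂y') − ∂L/∂y = 0 reduces to
    y'' − 100 y = 0.
Its general solution is
    y(x) = A e^(10x) + B e^(−10x),
with A, B fixed by the endpoint conditions.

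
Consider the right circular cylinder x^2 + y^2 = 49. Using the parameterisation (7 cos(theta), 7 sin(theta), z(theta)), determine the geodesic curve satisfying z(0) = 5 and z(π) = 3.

Parameterise the cylinder of radius R = 7 as
    r(θ) = (7 cos θ, 7 sin θ, z(θ)).
The arc-length element is
    ds = sqrt(49 + (dz/dθ)^2) dθ,
so the Lagrangian is L = sqrt(49 + z'^2).
L depends on z' only, not on z or θ, so ∂L/∂z = 0 and
    ∂L/∂z' = z' / sqrt(49 + z'^2).
The Euler-Lagrange equation gives
    d/dθ( z' / sqrt(49 + z'^2) ) = 0,
so z' is constant. Integrating once:
    z(θ) = a θ + b,
a helix on the cylinder (a straight line when the cylinder is unrolled). The constants a, b are determined by the endpoint conditions.
With endpoint conditions z(0) = 5 and z(π) = 3: from z(0) = b we get b = 5, and a·π + 5 = 3 gives a = -2/π, so
    z(θ) = (-2/π) θ + 5.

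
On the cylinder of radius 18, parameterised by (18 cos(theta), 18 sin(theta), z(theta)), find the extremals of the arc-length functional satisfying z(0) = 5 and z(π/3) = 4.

Parameterise the cylinder of radius R = 18 as
    r(θ) = (18 cos θ, 18 sin θ, z(θ)).
The arc-length element is
    ds = sqrt(324 + (dz/dθ)^2) dθ,
so the Lagrangian is L = sqrt(324 + z'^2).
L depends on z' only, not on z or θ, so ∂L/∂z = 0 and
    ∂L/∂z' = z' / sqrt(324 + z'^2).
The Euler-Lagrange equation gives
    d/dθ( z' / sqrt(324 + z'^2) ) = 0,
so z' is constant. Integrating once:
    z(θ) = a θ + b,
a helix on the cylinder (a straight line when the cylinder is unrolled). The constants a, b are determined by the endpoint conditions.
With endpoint conditions z(0) = 5 and z(π/3) = 4: from z(0) = b we get b = 5, and a·π/3 + 5 = 4 gives a = -3/π, so
    z(θ) = (-3/π) θ + 5.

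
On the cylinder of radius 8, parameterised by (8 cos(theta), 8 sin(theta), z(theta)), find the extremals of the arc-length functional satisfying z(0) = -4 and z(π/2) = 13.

Parameterise the cylinder of radius R = 8 as
    r(θ) = (8 cos θ, 8 sin θ, z(θ)).
The arc-length element is
    ds = sqrt(64 + (dz/dθ)^2) dθ,
so the Lagrangian is L = sqrt(64 + z'^2).
L depends on z' only, not on z or θ, so ∂L/∂z = 0 and
    ∂L/∂z' = z' / sqrt(64 + z'^2).
The Euler-Lagrange equation gives
    d/dθ( z' / sqrt(64 + z'^2) ) = 0,
so z' is constant. Integrating once:
    z(θ) = a θ + b,
a helix on the cylinder (a straight line when the cylinder is unrolled). The constants a, b are determined by the endpoint conditions.
With endpoint conditions z(0) = -4 and z(π/2) = 13: from z(0) = b we get b = -4, and a·π/2 + -4 = 13 gives a = 34/π, so
    z(θ) = (34/π) θ − 4.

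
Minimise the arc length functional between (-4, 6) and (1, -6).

Arc-length functional: J[y] = ∫ sqrt(1 + (y')^2) dx.
Lagrangian L = sqrt(1 + (y')^2) has no explicit y dependence, so ∂L/∂y = 0 and the Euler-Lagrange equation gives
    d/dx( y' / sqrt(1 + (y')^2) ) = 0  ⇒  y' / sqrt(1 + (y')^2) = const.
Hence y' is constant, so y(x) is affine.
Fitting the endpoints (-4, 6) and (1, -6):
    slope m = ((-6) − 6) / (1 − (-4)) = -12/5,
    intercept c = 6 − m·(-4) = -18/5.
Extremal: y(x) = (-12/5) x - 18/5.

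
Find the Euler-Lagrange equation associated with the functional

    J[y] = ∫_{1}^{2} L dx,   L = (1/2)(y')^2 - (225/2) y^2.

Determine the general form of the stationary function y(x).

The Lagrangian is L = (1/2)(y')^2 - (225/2) y^2.
∂L/∂y = -225y.
∂L/∂y' = y'.
The Euler-Lagrange equation d/dx(∂L/∂y') − ∂L/∂y = 0 becomes:
    y'' + 225 y = 0
General solution: y(x) = A sin(15x) + B cos(15x), where A and B are arbitrary constants fixed by the endpoint conditions.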